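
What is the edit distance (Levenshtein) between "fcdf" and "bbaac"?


Computing edit distance: "fcdf" -> "bbaac"
DP table:
           b    b    a    a    c
      0    1    2    3    4    5
  f   1    1    2    3    4    5
  c   2    2    2    3    4    4
  d   3    3    3    3    4    5
  f   4    4    4    4    4    5
Edit distance = dp[4][5] = 5

5


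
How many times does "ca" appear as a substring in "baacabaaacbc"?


Searching for "ca" in "baacabaaacbc"
Scanning each position:
  Position 0: "ba" => no
  Position 1: "aa" => no
  Position 2: "ac" => no
  Position 3: "ca" => MATCH
  Position 4: "ab" => no
  Position 5: "ba" => no
  Position 6: "aa" => no
  Position 7: "aa" => no
  Position 8: "ac" => no
  Position 9: "cb" => no
  Position 10: "bc" => no
Total occurrences: 1

1


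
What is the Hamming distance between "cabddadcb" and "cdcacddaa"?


Comparing "cabddadcb" and "cdcacddaa" position by position:
  Position 0: 'c' vs 'c' => same
  Position 1: 'a' vs 'd' => differ
  Position 2: 'b' vs 'c' => differ
  Position 3: 'd' vs 'a' => differ
  Position 4: 'd' vs 'c' => differ
  Position 5: 'a' vs 'd' => differ
  Position 6: 'd' vs 'd' => same
  Position 7: 'c' vs 'a' => differ
  Position 8: 'b' vs 'a' => differ
Total differences (Hamming distance): 7

7


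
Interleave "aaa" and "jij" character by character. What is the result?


Interleaving "aaa" and "jij":
  Position 0: 'a' from first, 'j' from second => "aj"
  Position 1: 'a' from first, 'i' from second => "ai"
  Position 2: 'a' from first, 'j' from second => "aj"
Result: ajaiaj

ajaiaj


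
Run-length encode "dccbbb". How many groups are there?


Input: dccbbb
Scanning for consecutive runs:
  Group 1: 'd' x 1 (positions 0-0)
  Group 2: 'c' x 2 (positions 1-2)
  Group 3: 'b' x 3 (positions 3-5)
Total groups: 3

3


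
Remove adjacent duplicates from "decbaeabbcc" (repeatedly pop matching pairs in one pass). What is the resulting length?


Input: decbaeabbcc
Stack-based adjacent duplicate removal:
  Read 'd': push. Stack: d
  Read 'e': push. Stack: de
  Read 'c': push. Stack: dec
  Read 'b': push. Stack: decb
  Read 'a': push. Stack: decba
  Read 'e': push. Stack: decbae
  Read 'a': push. Stack: decbaea
  Read 'b': push. Stack: decbaeab
  Read 'b': matches stack top 'b' => pop. Stack: decbaea
  Read 'c': push. Stack: decbaeac
  Read 'c': matches stack top 'c' => pop. Stack: decbaea
Final stack: "decbaea" (length 7)

7


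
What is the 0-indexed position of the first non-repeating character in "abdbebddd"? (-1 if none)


Input: abdbebddd
Character frequencies:
  'a': 1
  'b': 3
  'd': 4
  'e': 1
Scanning left to right for freq == 1:
  Position 0 ('a'): unique! => answer = 0

0


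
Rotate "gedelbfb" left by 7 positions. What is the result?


Input: "gedelbfb", rotate left by 7
First 7 characters: "gedelbf"
Remaining characters: "b"
Concatenate remaining + first: "b" + "gedelbf" = "bgedelbf"

bgedelbf


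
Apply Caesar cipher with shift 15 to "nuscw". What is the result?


Caesar cipher: shift "nuscw" by 15
  'n' (pos 13) + 15 = pos 2 = 'c'
  'u' (pos 20) + 15 = pos 9 = 'j'
  's' (pos 18) + 15 = pos 7 = 'h'
  'c' (pos 2) + 15 = pos 17 = 'r'
  'w' (pos 22) + 15 = pos 11 = 'l'
Result: cjhrl

cjhrl


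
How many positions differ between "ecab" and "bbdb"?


Comparing "ecab" and "bbdb" position by position:
  Position 0: 'e' vs 'b' => DIFFER
  Position 1: 'c' vs 'b' => DIFFER
  Position 2: 'a' vs 'd' => DIFFER
  Position 3: 'b' vs 'b' => same
Positions that differ: 3

3


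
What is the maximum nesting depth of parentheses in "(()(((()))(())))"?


Input: "(()(((()))(())))"
Tracking depth:
  Position 0 '(': depth becomes 1
  Position 1 '(': depth becomes 2
  Position 2 ')': depth becomes 1
  Position 3 '(': depth becomes 2
  Position 4 '(': depth becomes 3
  Position 5 '(': depth becomes 4
  Position 6 '(': depth becomes 5
  Position 7 ')': depth becomes 4
  Position 8 ')': depth becomes 3
  Position 9 ')': depth becomes 2
  Position 10 '(': depth becomes 3
  Position 11 '(': depth becomes 4
  Position 12 ')': depth becomes 3
  Position 13 ')': depth becomes 2
  Position 14 ')': depth becomes 1
  Position 15 ')': depth becomes 0
Maximum depth reached: 5

5


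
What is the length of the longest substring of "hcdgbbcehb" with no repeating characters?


Input: "hcdgbbcehb"
Sliding window (track last position of each char):
  Position 0 ('h'): window [0,0] length 1 -- new best
  Position 1 ('c'): window [0,1] length 2 -- new best
  Position 2 ('d'): window [0,2] length 3 -- new best
  Position 3 ('g'): window [0,3] length 4 -- new best
  Position 4 ('b'): window [0,4] length 5 -- new best
  Position 5 ('b'): repeat (last at 4), move window start to 5
  Position 5 ('b'): window [5,5] length 1
  Position 6 ('c'): window [5,6] length 2
  Position 7 ('e'): window [5,7] length 3
  Position 8 ('h'): window [5,8] length 4
  Position 9 ('b'): repeat (last at 5), move window start to 6
  Position 9 ('b'): window [6,9] length 4
Longest substring with no repeats: "hcdgb" with length 5

5


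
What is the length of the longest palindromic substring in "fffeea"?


Input: "fffeea"
Checking substrings for palindromes:
  [0:3] "fff" (len 3) => palindrome
  [0:2] "ff" (len 2) => palindrome
  [1:3] "ff" (len 2) => palindrome
  [3:5] "ee" (len 2) => palindrome
Longest palindromic substring: "fff" with length 3

3


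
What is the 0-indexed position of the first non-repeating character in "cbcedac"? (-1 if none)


Input: cbcedac
Character frequencies:
  'a': 1
  'b': 1
  'c': 3
  'd': 1
  'e': 1
Scanning left to right for freq == 1:
  Position 0 ('c'): freq=3, skip
  Position 1 ('b'): unique! => answer = 1

1


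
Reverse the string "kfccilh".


Input: kfccilh
Reading characters right to left:
  Position 6: 'h'
  Position 5: 'l'
  Position 4: 'i'
  Position 3: 'c'
  Position 2: 'c'
  Position 1: 'f'
  Position 0: 'k'
Reversed: hliccfk

hliccfk


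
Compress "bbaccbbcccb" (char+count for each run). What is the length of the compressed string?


Input: bbaccbbcccb
Runs:
  'b' x 2 => "b2"
  'a' x 1 => "a1"
  'c' x 2 => "c2"
  'b' x 2 => "b2"
  'c' x 3 => "c3"
  'b' x 1 => "b1"
Compressed: "b2a1c2b2c3b1"
Compressed length: 12

12


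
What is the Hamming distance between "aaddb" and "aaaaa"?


Comparing "aaddb" and "aaaaa" position by position:
  Position 0: 'a' vs 'a' => same
  Position 1: 'a' vs 'a' => same
  Position 2: 'd' vs 'a' => differ
  Position 3: 'd' vs 'a' => differ
  Position 4: 'b' vs 'a' => differ
Total differences (Hamming distance): 3

3


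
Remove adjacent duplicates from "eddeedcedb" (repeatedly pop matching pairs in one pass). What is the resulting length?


Input: eddeedcedb
Stack-based adjacent duplicate removal:
  Read 'e': push. Stack: e
  Read 'd': push. Stack: ed
  Read 'd': matches stack top 'd' => pop. Stack: e
  Read 'e': matches stack top 'e' => pop. Stack: (empty)
  Read 'e': push. Stack: e
  Read 'd': push. Stack: ed
  Read 'c': push. Stack: edc
  Read 'e': push. Stack: edce
  Read 'd': push. Stack: edced
  Read 'b': push. Stack: edcedb
Final stack: "edcedb" (length 6)

6


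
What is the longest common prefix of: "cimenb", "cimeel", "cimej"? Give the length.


Words: cimenb, cimeel, cimej
  Position 0: all 'c' => match
  Position 1: all 'i' => match
  Position 2: all 'm' => match
  Position 3: all 'e' => match
  Position 4: ('n', 'e', 'j') => mismatch, stop
LCP = "cime" (length 4)

4


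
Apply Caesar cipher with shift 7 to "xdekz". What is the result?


Caesar cipher: shift "xdekz" by 7
  'x' (pos 23) + 7 = pos 4 = 'e'
  'd' (pos 3) + 7 = pos 10 = 'k'
  'e' (pos 4) + 7 = pos 11 = 'l'
  'k' (pos 10) + 7 = pos 17 = 'r'
  'z' (pos 25) + 7 = pos 6 = 'g'
Result: eklrg

eklrg


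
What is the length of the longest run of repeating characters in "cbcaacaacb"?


Input: "cbcaacaacb"
Scanning for longest run:
  Position 1 ('b'): new char, reset run to 1
  Position 2 ('c'): new char, reset run to 1
  Position 3 ('a'): new char, reset run to 1
  Position 4 ('a'): continues run of 'a', length=2
  Position 5 ('c'): new char, reset run to 1
  Position 6 ('a'): new char, reset run to 1
  Position 7 ('a'): continues run of 'a', length=2
  Position 8 ('c'): new char, reset run to 1
  Position 9 ('b'): new char, reset run to 1
Longest run: 'a' with length 2

2


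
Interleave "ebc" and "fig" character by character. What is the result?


Interleaving "ebc" and "fig":
  Position 0: 'e' from first, 'f' from second => "ef"
  Position 1: 'b' from first, 'i' from second => "bi"
  Position 2: 'c' from first, 'g' from second => "cg"
Result: efbicg

efbicg


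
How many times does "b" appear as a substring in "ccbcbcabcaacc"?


Searching for "b" in "ccbcbcabcaacc"
Scanning each position:
  Position 0: "c" => no
  Position 1: "c" => no
  Position 2: "b" => MATCH
  Position 3: "c" => no
  Position 4: "b" => MATCH
  Position 5: "c" => no
  Position 6: "a" => no
  Position 7: "b" => MATCH
  Position 8: "c" => no
  Position 9: "a" => no
  Position 10: "a" => no
  Position 11: "c" => no
  Position 12: "c" => no
Total occurrences: 3

3


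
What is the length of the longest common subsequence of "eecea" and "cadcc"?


LCS of "eecea" and "cadcc"
DP table:
           c    a    d    c    c
      0    0    0    0    0    0
  e   0    0    0    0    0    0
  e   0    0    0    0    0    0
  c   0    1    1    1    1    1
  e   0    1    1    1    1    1
  a   0    1    2    2    2    2
LCS length = dp[5][5] = 2

2


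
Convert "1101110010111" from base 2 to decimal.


Input: "1101110010111" in base 2
Positional expansion:
  Digit '1' (value 1) x 2^12 = 4096
  Digit '1' (value 1) x 2^11 = 2048
  Digit '0' (value 0) x 2^10 = 0
  Digit '1' (value 1) x 2^9 = 512
  Digit '1' (value 1) x 2^8 = 256
  Digit '1' (value 1) x 2^7 = 128
  Digit '0' (value 0) x 2^6 = 0
  Digit '0' (value 0) x 2^5 = 0
  Digit '1' (value 1) x 2^4 = 16
  Digit '0' (value 0) x 2^3 = 0
  Digit '1' (value 1) x 2^2 = 4
  Digit '1' (value 1) x 2^1 = 2
  Digit '1' (value 1) x 2^0 = 1
Sum = 7063

7063


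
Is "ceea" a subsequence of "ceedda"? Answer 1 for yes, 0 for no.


Check if "ceea" is a subsequence of "ceedda"
Greedy scan:
  Position 0 ('c'): matches sub[0] = 'c'
  Position 1 ('e'): matches sub[1] = 'e'
  Position 2 ('e'): matches sub[2] = 'e'
  Position 3 ('d'): no match needed
  Position 4 ('d'): no match needed
  Position 5 ('a'): matches sub[3] = 'a'
All 4 characters matched => is a subsequence

1


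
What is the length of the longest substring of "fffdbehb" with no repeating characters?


Input: "fffdbehb"
Sliding window (track last position of each char):
  Position 0 ('f'): window [0,0] length 1 -- new best
  Position 1 ('f'): repeat (last at 0), move window start to 1
  Position 1 ('f'): window [1,1] length 1
  Position 2 ('f'): repeat (last at 1), move window start to 2
  Position 2 ('f'): window [2,2] length 1
  Position 3 ('d'): window [2,3] length 2 -- new best
  Position 4 ('b'): window [2,4] length 3 -- new best
  Position 5 ('e'): window [2,5] length 4 -- new best
  Position 6 ('h'): window [2,6] length 5 -- new best
  Position 7 ('b'): repeat (last at 4), move window start to 5
  Position 7 ('b'): window [5,7] length 3
Longest substring with no repeats: "fdbeh" with length 5

5


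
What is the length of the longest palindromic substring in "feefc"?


Input: "feefc"
Checking substrings for palindromes:
  [0:4] "feef" (len 4) => palindrome
  [1:3] "ee" (len 2) => palindrome
Longest palindromic substring: "feef" with length 4

4


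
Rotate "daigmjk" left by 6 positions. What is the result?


Input: "daigmjk", rotate left by 6
First 6 characters: "daigmj"
Remaining characters: "k"
Concatenate remaining + first: "k" + "daigmj" = "kdaigmj"

kdaigmj


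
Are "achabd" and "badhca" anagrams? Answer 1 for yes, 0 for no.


Strings: "achabd", "badhca"
Sorted first:  aabcdh
Sorted second: aabcdh
Sorted forms match => anagrams

1


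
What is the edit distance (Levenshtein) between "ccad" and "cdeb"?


Computing edit distance: "ccad" -> "cdeb"
DP table:
           c    d    e    b
      0    1    2    3    4
  c   1    0    1    2    3
  c   2    1    1    2    3
  a   3    2    2    2    3
  d   4    3    2    3    3
Edit distance = dp[4][4] = 3

3


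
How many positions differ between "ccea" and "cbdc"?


Comparing "ccea" and "cbdc" position by position:
  Position 0: 'c' vs 'c' => same
  Position 1: 'c' vs 'b' => DIFFER
  Position 2: 'e' vs 'd' => DIFFER
  Position 3: 'a' vs 'c' => DIFFER
Positions that differ: 3

3


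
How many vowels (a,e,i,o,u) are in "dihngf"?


Input: dihngf
Checking each character:
  'd' at position 0: consonant
  'i' at position 1: vowel (running total: 1)
  'h' at position 2: consonant
  'n' at position 3: consonant
  'g' at position 4: consonant
  'f' at position 5: consonant
Total vowels: 1

1


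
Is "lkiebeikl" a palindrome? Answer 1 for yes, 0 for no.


Input: lkiebeikl
Reversed: lkiebeikl
  Compare pos 0 ('l') with pos 8 ('l'): match
  Compare pos 1 ('k') with pos 7 ('k'): match
  Compare pos 2 ('i') with pos 6 ('i'): match
  Compare pos 3 ('e') with pos 5 ('e'): match
Result: palindrome

1


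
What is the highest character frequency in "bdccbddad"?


Input: bdccbddad
Character counts:
  'a': 1
  'b': 2
  'c': 2
  'd': 4
Maximum frequency: 4

4


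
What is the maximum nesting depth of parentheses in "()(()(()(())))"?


Input: "()(()(()(())))"
Tracking depth:
  Position 0 '(': depth becomes 1
  Position 1 ')': depth becomes 0
  Position 2 '(': depth becomes 1
  Position 3 '(': depth becomes 2
  Position 4 ')': depth becomes 1
  Position 5 '(': depth becomes 2
  Position 6 '(': depth becomes 3
  Position 7 ')': depth becomes 2
  Position 8 '(': depth becomes 3
  Position 9 '(': depth becomes 4
  Position 10 ')': depth becomes 3
  Position 11 ')': depth becomes 2
  Position 12 ')': depth becomes 1
  Position 13 ')': depth becomes 0
Maximum depth reached: 4

4


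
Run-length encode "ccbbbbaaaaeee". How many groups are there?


Input: ccbbbbaaaaeee
Scanning for consecutive runs:
  Group 1: 'c' x 2 (positions 0-1)
  Group 2: 'b' x 4 (positions 2-5)
  Group 3: 'a' x 4 (positions 6-9)
  Group 4: 'e' x 3 (positions 10-12)
Total groups: 4

4


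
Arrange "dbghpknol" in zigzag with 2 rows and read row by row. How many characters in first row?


Zigzag "dbghpknol" into 2 rows:
Placing characters:
  'd' => row 0
  'b' => row 1
  'g' => row 0
  'h' => row 1
  'p' => row 0
  'k' => row 1
  'n' => row 0
  'o' => row 1
  'l' => row 0
Rows:
  Row 0: "dgpnl"
  Row 1: "bhko"
First row length: 5

5


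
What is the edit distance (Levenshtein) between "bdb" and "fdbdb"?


Computing edit distance: "bdb" -> "fdbdb"
DP table:
           f    d    b    d    b
      0    1    2    3    4    5
  b   1    1    2    2    3    4
  d   2    2    1    2    2    3
  b   3    3    2    1    2    2
Edit distance = dp[3][5] = 2

2


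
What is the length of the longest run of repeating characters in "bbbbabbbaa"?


Input: "bbbbabbbaa"
Scanning for longest run:
  Position 1 ('b'): continues run of 'b', length=2
  Position 2 ('b'): continues run of 'b', length=3
  Position 3 ('b'): continues run of 'b', length=4
  Position 4 ('a'): new char, reset run to 1
  Position 5 ('b'): new char, reset run to 1
  Position 6 ('b'): continues run of 'b', length=2
  Position 7 ('b'): continues run of 'b', length=3
  Position 8 ('a'): new char, reset run to 1
  Position 9 ('a'): continues run of 'a', length=2
Longest run: 'b' with length 4

4


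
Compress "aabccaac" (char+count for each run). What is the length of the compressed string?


Input: aabccaac
Runs:
  'a' x 2 => "a2"
  'b' x 1 => "b1"
  'c' x 2 => "c2"
  'a' x 2 => "a2"
  'c' x 1 => "c1"
Compressed: "a2b1c2a2c1"
Compressed length: 10

10


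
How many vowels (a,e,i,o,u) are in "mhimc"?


Input: mhimc
Checking each character:
  'm' at position 0: consonant
  'h' at position 1: consonant
  'i' at position 2: vowel (running total: 1)
  'm' at position 3: consonant
  'c' at position 4: consonant
Total vowels: 1

1


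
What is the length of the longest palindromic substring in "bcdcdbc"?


Input: "bcdcdbc"
Checking substrings for palindromes:
  [1:4] "cdc" (len 3) => palindrome
  [2:5] "dcd" (len 3) => palindrome
Longest palindromic substring: "cdc" with length 3

3


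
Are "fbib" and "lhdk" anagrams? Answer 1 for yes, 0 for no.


Strings: "fbib", "lhdk"
Sorted first:  bbfi
Sorted second: dhkl
Differ at position 0: 'b' vs 'd' => not anagrams

0


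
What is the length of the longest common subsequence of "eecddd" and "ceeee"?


LCS of "eecddd" and "ceeee"
DP table:
           c    e    e    e    e
      0    0    0    0    0    0
  e   0    0    1    1    1    1
  e   0    0    1    2    2    2
  c   0    1    1    2    2    2
  d   0    1    1    2    2    2
  d   0    1    1    2    2    2
  d   0    1    1    2    2    2
LCS length = dp[6][5] = 2

2


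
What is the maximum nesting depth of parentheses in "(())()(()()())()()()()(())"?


Input: "(())()(()()())()()()()(())"
Tracking depth:
  Position 0 '(': depth becomes 1
  Position 1 '(': depth becomes 2
  Position 2 ')': depth becomes 1
  Position 3 ')': depth becomes 0
  Position 4 '(': depth becomes 1
  Position 5 ')': depth becomes 0
  Position 6 '(': depth becomes 1
  Position 7 '(': depth becomes 2
  Position 8 ')': depth becomes 1
  Position 9 '(': depth becomes 2
  Position 10 ')': depth becomes 1
  Position 11 '(': depth becomes 2
  Position 12 ')': depth becomes 1
  Position 13 ')': depth becomes 0
  Position 14 '(': depth becomes 1
  Position 15 ')': depth becomes 0
  Position 16 '(': depth becomes 1
  Position 17 ')': depth becomes 0
  Position 18 '(': depth becomes 1
  Position 19 ')': depth becomes 0
  Position 20 '(': depth becomes 1
  Position 21 ')': depth becomes 0
  Position 22 '(': depth becomes 1
  Position 23 '(': depth becomes 2
  Position 24 ')': depth becomes 1
  Position 25 ')': depth becomes 0
Maximum depth reached: 2

2


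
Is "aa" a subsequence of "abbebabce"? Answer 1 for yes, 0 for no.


Check if "aa" is a subsequence of "abbebabce"
Greedy scan:
  Position 0 ('a'): matches sub[0] = 'a'
  Position 1 ('b'): no match needed
  Position 2 ('b'): no match needed
  Position 3 ('e'): no match needed
  Position 4 ('b'): no match needed
  Position 5 ('a'): matches sub[1] = 'a'
  Position 6 ('b'): no match needed
  Position 7 ('c'): no match needed
  Position 8 ('e'): no match needed
All 2 characters matched => is a subsequence

1


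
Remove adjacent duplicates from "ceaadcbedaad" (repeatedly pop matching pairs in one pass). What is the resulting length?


Input: ceaadcbedaad
Stack-based adjacent duplicate removal:
  Read 'c': push. Stack: c
  Read 'e': push. Stack: ce
  Read 'a': push. Stack: cea
  Read 'a': matches stack top 'a' => pop. Stack: ce
  Read 'd': push. Stack: ced
  Read 'c': push. Stack: cedc
  Read 'b': push. Stack: cedcb
  Read 'e': push. Stack: cedcbe
  Read 'd': push. Stack: cedcbed
  Read 'a': push. Stack: cedcbeda
  Read 'a': matches stack top 'a' => pop. Stack: cedcbed
  Read 'd': matches stack top 'd' => pop. Stack: cedcbe
Final stack: "cedcbe" (length 6)

6


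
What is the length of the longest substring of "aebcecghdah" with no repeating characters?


Input: "aebcecghdah"
Sliding window (track last position of each char):
  Position 0 ('a'): window [0,0] length 1 -- new best
  Position 1 ('e'): window [0,1] length 2 -- new best
  Position 2 ('b'): window [0,2] length 3 -- new best
  Position 3 ('c'): window [0,3] length 4 -- new best
  Position 4 ('e'): repeat (last at 1), move window start to 2
  Position 4 ('e'): window [2,4] length 3
  Position 5 ('c'): repeat (last at 3), move window start to 4
  Position 5 ('c'): window [4,5] length 2
  Position 6 ('g'): window [4,6] length 3
  Position 7 ('h'): window [4,7] length 4
  Position 8 ('d'): window [4,8] length 5 -- new best
  Position 9 ('a'): window [4,9] length 6 -- new best
  Position 10 ('h'): repeat (last at 7), move window start to 8
  Position 10 ('h'): window [8,10] length 3
Longest substring with no repeats: "ecghda" with length 6

6


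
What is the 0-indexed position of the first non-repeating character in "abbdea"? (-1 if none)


Input: abbdea
Character frequencies:
  'a': 2
  'b': 2
  'd': 1
  'e': 1
Scanning left to right for freq == 1:
  Position 0 ('a'): freq=2, skip
  Position 1 ('b'): freq=2, skip
  Position 2 ('b'): freq=2, skip
  Position 3 ('d'): unique! => answer = 3

3


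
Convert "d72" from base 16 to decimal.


Input: "d72" in base 16
Positional expansion:
  Digit 'd' (value 13) x 16^2 = 3328
  Digit '7' (value 7) x 16^1 = 112
  Digit '2' (value 2) x 16^0 = 2
Sum = 3442

3442


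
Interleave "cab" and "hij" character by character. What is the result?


Interleaving "cab" and "hij":
  Position 0: 'c' from first, 'h' from second => "ch"
  Position 1: 'a' from first, 'i' from second => "ai"
  Position 2: 'b' from first, 'j' from second => "bj"
Result: chaibj

chaibj


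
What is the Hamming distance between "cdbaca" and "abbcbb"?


Comparing "cdbaca" and "abbcbb" position by position:
  Position 0: 'c' vs 'a' => differ
  Position 1: 'd' vs 'b' => differ
  Position 2: 'b' vs 'b' => same
  Position 3: 'a' vs 'c' => differ
  Position 4: 'c' vs 'b' => differ
  Position 5: 'a' vs 'b' => differ
Total differences (Hamming distance): 5

5


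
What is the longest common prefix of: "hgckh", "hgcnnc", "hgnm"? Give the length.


Words: hgckh, hgcnnc, hgnm
  Position 0: all 'h' => match
  Position 1: all 'g' => match
  Position 2: ('c', 'c', 'n') => mismatch, stop
LCP = "hg" (length 2)

2


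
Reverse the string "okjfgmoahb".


Input: okjfgmoahb
Reading characters right to left:
  Position 9: 'b'
  Position 8: 'h'
  Position 7: 'a'
  Position 6: 'o'
  Position 5: 'm'
  Position 4: 'g'
  Position 3: 'f'
  Position 2: 'j'
  Position 1: 'k'
  Position 0: 'o'
Reversed: bhaomgfjko

bhaomgfjko


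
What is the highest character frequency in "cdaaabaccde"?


Input: cdaaabaccde
Character counts:
  'a': 4
  'b': 1
  'c': 3
  'd': 2
  'e': 1
Maximum frequency: 4

4


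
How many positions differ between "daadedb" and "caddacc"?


Comparing "daadedb" and "caddacc" position by position:
  Position 0: 'd' vs 'c' => DIFFER
  Position 1: 'a' vs 'a' => same
  Position 2: 'a' vs 'd' => DIFFER
  Position 3: 'd' vs 'd' => same
  Position 4: 'e' vs 'a' => DIFFER
  Position 5: 'd' vs 'c' => DIFFER
  Position 6: 'b' vs 'c' => DIFFER
Positions that differ: 5

5


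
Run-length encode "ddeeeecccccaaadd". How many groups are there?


Input: ddeeeecccccaaadd
Scanning for consecutive runs:
  Group 1: 'd' x 2 (positions 0-1)
  Group 2: 'e' x 4 (positions 2-5)
  Group 3: 'c' x 5 (positions 6-10)
  Group 4: 'a' x 3 (positions 11-13)
  Group 5: 'd' x 2 (positions 14-15)
Total groups: 5

5


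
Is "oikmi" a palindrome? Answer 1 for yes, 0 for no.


Input: oikmi
Reversed: imkio
  Compare pos 0 ('o') with pos 4 ('i'): MISMATCH
  Compare pos 1 ('i') with pos 3 ('m'): MISMATCH
Result: not a palindrome

0


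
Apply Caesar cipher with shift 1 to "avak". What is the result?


Caesar cipher: shift "avak" by 1
  'a' (pos 0) + 1 = pos 1 = 'b'
  'v' (pos 21) + 1 = pos 22 = 'w'
  'a' (pos 0) + 1 = pos 1 = 'b'
  'k' (pos 10) + 1 = pos 11 = 'l'
Result: bwbl

bwbl


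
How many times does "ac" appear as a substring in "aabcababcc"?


Searching for "ac" in "aabcababcc"
Scanning each position:
  Position 0: "aa" => no
  Position 1: "ab" => no
  Position 2: "bc" => no
  Position 3: "ca" => no
  Position 4: "ab" => no
  Position 5: "ba" => no
  Position 6: "ab" => no
  Position 7: "bc" => no
  Position 8: "cc" => no
Total occurrences: 0

0


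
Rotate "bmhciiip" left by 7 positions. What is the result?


Input: "bmhciiip", rotate left by 7
First 7 characters: "bmhciii"
Remaining characters: "p"
Concatenate remaining + first: "p" + "bmhciii" = "pbmhciii"

pbmhciii


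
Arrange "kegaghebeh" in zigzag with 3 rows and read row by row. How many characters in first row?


Zigzag "kegaghebeh" into 3 rows:
Placing characters:
  'k' => row 0
  'e' => row 1
  'g' => row 2
  'a' => row 1
  'g' => row 0
  'h' => row 1
  'e' => row 2
  'b' => row 1
  'e' => row 0
  'h' => row 1
Rows:
  Row 0: "kge"
  Row 1: "eahbh"
  Row 2: "ge"
First row length: 3

3


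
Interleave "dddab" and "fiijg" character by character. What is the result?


Interleaving "dddab" and "fiijg":
  Position 0: 'd' from first, 'f' from second => "df"
  Position 1: 'd' from first, 'i' from second => "di"
  Position 2: 'd' from first, 'i' from second => "di"
  Position 3: 'a' from first, 'j' from second => "aj"
  Position 4: 'b' from first, 'g' from second => "bg"
Result: dfdidiajbg

dfdidiajbg


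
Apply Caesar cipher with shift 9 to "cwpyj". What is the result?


Caesar cipher: shift "cwpyj" by 9
  'c' (pos 2) + 9 = pos 11 = 'l'
  'w' (pos 22) + 9 = pos 5 = 'f'
  'p' (pos 15) + 9 = pos 24 = 'y'
  'y' (pos 24) + 9 = pos 7 = 'h'
  'j' (pos 9) + 9 = pos 18 = 's'
Result: lfyhs

lfyhs


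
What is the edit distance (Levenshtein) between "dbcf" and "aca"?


Computing edit distance: "dbcf" -> "aca"
DP table:
           a    c    a
      0    1    2    3
  d   1    1    2    3
  b   2    2    2    3
  c   3    3    2    3
  f   4    4    3    3
Edit distance = dp[4][3] = 3

3


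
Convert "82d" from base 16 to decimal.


Input: "82d" in base 16
Positional expansion:
  Digit '8' (value 8) x 16^2 = 2048
  Digit '2' (value 2) x 16^1 = 32
  Digit 'd' (value 13) x 16^0 = 13
Sum = 2093

2093


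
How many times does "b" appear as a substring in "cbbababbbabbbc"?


Searching for "b" in "cbbababbbabbbc"
Scanning each position:
  Position 0: "c" => no
  Position 1: "b" => MATCH
  Position 2: "b" => MATCH
  Position 3: "a" => no
  Position 4: "b" => MATCH
  Position 5: "a" => no
  Position 6: "b" => MATCH
  Position 7: "b" => MATCH
  Position 8: "b" => MATCH
  Position 9: "a" => no
  Position 10: "b" => MATCH
  Position 11: "b" => MATCH
  Position 12: "b" => MATCH
  Position 13: "c" => no
Total occurrences: 9

9


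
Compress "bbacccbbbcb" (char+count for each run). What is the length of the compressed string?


Input: bbacccbbbcb
Runs:
  'b' x 2 => "b2"
  'a' x 1 => "a1"
  'c' x 3 => "c3"
  'b' x 3 => "b3"
  'c' x 1 => "c1"
  'b' x 1 => "b1"
Compressed: "b2a1c3b3c1b1"
Compressed length: 12

12


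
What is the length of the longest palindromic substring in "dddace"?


Input: "dddace"
Checking substrings for palindromes:
  [0:3] "ddd" (len 3) => palindrome
  [0:2] "dd" (len 2) => palindrome
  [1:3] "dd" (len 2) => palindrome
Longest palindromic substring: "ddd" with length 3

3


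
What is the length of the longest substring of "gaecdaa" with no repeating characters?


Input: "gaecdaa"
Sliding window (track last position of each char):
  Position 0 ('g'): window [0,0] length 1 -- new best
  Position 1 ('a'): window [0,1] length 2 -- new best
  Position 2 ('e'): window [0,2] length 3 -- new best
  Position 3 ('c'): window [0,3] length 4 -- new best
  Position 4 ('d'): window [0,4] length 5 -- new best
  Position 5 ('a'): repeat (last at 1), move window start to 2
  Position 5 ('a'): window [2,5] length 4
  Position 6 ('a'): repeat (last at 5), move window start to 6
  Position 6 ('a'): window [6,6] length 1
Longest substring with no repeats: "gaecd" with length 5

5


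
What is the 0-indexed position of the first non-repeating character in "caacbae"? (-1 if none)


Input: caacbae
Character frequencies:
  'a': 3
  'b': 1
  'c': 2
  'e': 1
Scanning left to right for freq == 1:
  Position 0 ('c'): freq=2, skip
  Position 1 ('a'): freq=3, skip
  Position 2 ('a'): freq=3, skip
  Position 3 ('c'): freq=2, skip
  Position 4 ('b'): unique! => answer = 4

4


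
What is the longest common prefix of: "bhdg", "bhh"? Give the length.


Words: bhdg, bhh
  Position 0: all 'b' => match
  Position 1: all 'h' => match
  Position 2: ('d', 'h') => mismatch, stop
LCP = "bh" (length 2)

2


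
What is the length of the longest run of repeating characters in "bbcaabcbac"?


Input: "bbcaabcbac"
Scanning for longest run:
  Position 1 ('b'): continues run of 'b', length=2
  Position 2 ('c'): new char, reset run to 1
  Position 3 ('a'): new char, reset run to 1
  Position 4 ('a'): continues run of 'a', length=2
  Position 5 ('b'): new char, reset run to 1
  Position 6 ('c'): new char, reset run to 1
  Position 7 ('b'): new char, reset run to 1
  Position 8 ('a'): new char, reset run to 1
  Position 9 ('c'): new char, reset run to 1
Longest run: 'b' with length 2

2


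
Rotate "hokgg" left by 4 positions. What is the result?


Input: "hokgg", rotate left by 4
First 4 characters: "hokg"
Remaining characters: "g"
Concatenate remaining + first: "g" + "hokg" = "ghokg"

ghokg


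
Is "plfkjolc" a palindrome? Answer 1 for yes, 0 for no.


Input: plfkjolc
Reversed: clojkflp
  Compare pos 0 ('p') with pos 7 ('c'): MISMATCH
  Compare pos 1 ('l') with pos 6 ('l'): match
  Compare pos 2 ('f') with pos 5 ('o'): MISMATCH
  Compare pos 3 ('k') with pos 4 ('j'): MISMATCH
Result: not a palindrome

0


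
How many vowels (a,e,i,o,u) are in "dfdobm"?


Input: dfdobm
Checking each character:
  'd' at position 0: consonant
  'f' at position 1: consonant
  'd' at position 2: consonant
  'o' at position 3: vowel (running total: 1)
  'b' at position 4: consonant
  'm' at position 5: consonant
Total vowels: 1

1


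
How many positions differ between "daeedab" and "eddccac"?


Comparing "daeedab" and "eddccac" position by position:
  Position 0: 'd' vs 'e' => DIFFER
  Position 1: 'a' vs 'd' => DIFFER
  Position 2: 'e' vs 'd' => DIFFER
  Position 3: 'e' vs 'c' => DIFFER
  Position 4: 'd' vs 'c' => DIFFER
  Position 5: 'a' vs 'a' => same
  Position 6: 'b' vs 'c' => DIFFER
Positions that differ: 6

6


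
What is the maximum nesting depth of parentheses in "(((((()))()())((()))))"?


Input: "(((((()))()())((()))))"
Tracking depth:
  Position 0 '(': depth becomes 1
  Position 1 '(': depth becomes 2
  Position 2 '(': depth becomes 3
  Position 3 '(': depth becomes 4
  Position 4 '(': depth becomes 5
  Position 5 '(': depth becomes 6
  Position 6 ')': depth becomes 5
  Position 7 ')': depth becomes 4
  Position 8 ')': depth becomes 3
  Position 9 '(': depth becomes 4
  Position 10 ')': depth becomes 3
  Position 11 '(': depth becomes 4
  Position 12 ')': depth becomes 3
  Position 13 ')': depth becomes 2
  Position 14 '(': depth becomes 3
  Position 15 '(': depth becomes 4
  Position 16 '(': depth becomes 5
  Position 17 ')': depth becomes 4
  Position 18 ')': depth becomes 3
  Position 19 ')': depth becomes 2
  Position 20 ')': depth becomes 1
  Position 21 ')': depth becomes 0
Maximum depth reached: 6

6


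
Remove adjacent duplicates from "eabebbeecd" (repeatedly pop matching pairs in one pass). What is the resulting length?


Input: eabebbeecd
Stack-based adjacent duplicate removal:
  Read 'e': push. Stack: e
  Read 'a': push. Stack: ea
  Read 'b': push. Stack: eab
  Read 'e': push. Stack: eabe
  Read 'b': push. Stack: eabeb
  Read 'b': matches stack top 'b' => pop. Stack: eabe
  Read 'e': matches stack top 'e' => pop. Stack: eab
  Read 'e': push. Stack: eabe
  Read 'c': push. Stack: eabec
  Read 'd': push. Stack: eabecd
Final stack: "eabecd" (length 6)

6


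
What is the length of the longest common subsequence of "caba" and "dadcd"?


LCS of "caba" and "dadcd"
DP table:
           d    a    d    c    d
      0    0    0    0    0    0
  c   0    0    0    0    1    1
  a   0    0    1    1    1    1
  b   0    0    1    1    1    1
  a   0    0    1    1    1    1
LCS length = dp[4][5] = 1

1


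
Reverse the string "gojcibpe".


Input: gojcibpe
Reading characters right to left:
  Position 7: 'e'
  Position 6: 'p'
  Position 5: 'b'
  Position 4: 'i'
  Position 3: 'c'
  Position 2: 'j'
  Position 1: 'o'
  Position 0: 'g'
Reversed: epbicjog

epbicjog


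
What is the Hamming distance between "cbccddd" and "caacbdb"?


Comparing "cbccddd" and "caacbdb" position by position:
  Position 0: 'c' vs 'c' => same
  Position 1: 'b' vs 'a' => differ
  Position 2: 'c' vs 'a' => differ
  Position 3: 'c' vs 'c' => same
  Position 4: 'd' vs 'b' => differ
  Position 5: 'd' vs 'd' => same
  Position 6: 'd' vs 'b' => differ
Total differences (Hamming distance): 4

4


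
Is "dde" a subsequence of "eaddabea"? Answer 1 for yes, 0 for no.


Check if "dde" is a subsequence of "eaddabea"
Greedy scan:
  Position 0 ('e'): no match needed
  Position 1 ('a'): no match needed
  Position 2 ('d'): matches sub[0] = 'd'
  Position 3 ('d'): matches sub[1] = 'd'
  Position 4 ('a'): no match needed
  Position 5 ('b'): no match needed
  Position 6 ('e'): matches sub[2] = 'e'
  Position 7 ('a'): no match needed
All 3 characters matched => is a subsequence

1


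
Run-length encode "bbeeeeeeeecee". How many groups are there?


Input: bbeeeeeeeecee
Scanning for consecutive runs:
  Group 1: 'b' x 2 (positions 0-1)
  Group 2: 'e' x 8 (positions 2-9)
  Group 3: 'c' x 1 (positions 10-10)
  Group 4: 'e' x 2 (positions 11-12)
Total groups: 4

4


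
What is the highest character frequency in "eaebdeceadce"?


Input: eaebdeceadce
Character counts:
  'a': 2
  'b': 1
  'c': 2
  'd': 2
  'e': 5
Maximum frequency: 5

5


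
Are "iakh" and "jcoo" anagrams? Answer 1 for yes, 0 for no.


Strings: "iakh", "jcoo"
Sorted first:  ahik
Sorted second: cjoo
Differ at position 0: 'a' vs 'c' => not anagrams

0


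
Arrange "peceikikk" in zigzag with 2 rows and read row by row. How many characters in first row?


Zigzag "peceikikk" into 2 rows:
Placing characters:
  'p' => row 0
  'e' => row 1
  'c' => row 0
  'e' => row 1
  'i' => row 0
  'k' => row 1
  'i' => row 0
  'k' => row 1
  'k' => row 0
Rows:
  Row 0: "pciik"
  Row 1: "eekk"
First row length: 5

5


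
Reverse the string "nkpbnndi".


Input: nkpbnndi
Reading characters right to left:
  Position 7: 'i'
  Position 6: 'd'
  Position 5: 'n'
  Position 4: 'n'
  Position 3: 'b'
  Position 2: 'p'
  Position 1: 'k'
  Position 0: 'n'
Reversed: idnnbpkn

idnnbpkn


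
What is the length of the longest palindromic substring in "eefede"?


Input: "eefede"
Checking substrings for palindromes:
  [1:4] "efe" (len 3) => palindrome
  [3:6] "ede" (len 3) => palindrome
  [0:2] "ee" (len 2) => palindrome
Longest palindromic substring: "efe" with length 3

3


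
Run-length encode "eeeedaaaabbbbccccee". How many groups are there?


Input: eeeedaaaabbbbccccee
Scanning for consecutive runs:
  Group 1: 'e' x 4 (positions 0-3)
  Group 2: 'd' x 1 (positions 4-4)
  Group 3: 'a' x 4 (positions 5-8)
  Group 4: 'b' x 4 (positions 9-12)
  Group 5: 'c' x 4 (positions 13-16)
  Group 6: 'e' x 2 (positions 17-18)
Total groups: 6

6


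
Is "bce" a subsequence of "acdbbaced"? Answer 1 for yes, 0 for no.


Check if "bce" is a subsequence of "acdbbaced"
Greedy scan:
  Position 0 ('a'): no match needed
  Position 1 ('c'): no match needed
  Position 2 ('d'): no match needed
  Position 3 ('b'): matches sub[0] = 'b'
  Position 4 ('b'): no match needed
  Position 5 ('a'): no match needed
  Position 6 ('c'): matches sub[1] = 'c'
  Position 7 ('e'): matches sub[2] = 'e'
  Position 8 ('d'): no match needed
All 3 characters matched => is a subsequence

1


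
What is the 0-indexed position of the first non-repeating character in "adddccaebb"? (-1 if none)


Input: adddccaebb
Character frequencies:
  'a': 2
  'b': 2
  'c': 2
  'd': 3
  'e': 1
Scanning left to right for freq == 1:
  Position 0 ('a'): freq=2, skip
  Position 1 ('d'): freq=3, skip
  Position 2 ('d'): freq=3, skip
  Position 3 ('d'): freq=3, skip
  Position 4 ('c'): freq=2, skip
  Position 5 ('c'): freq=2, skip
  Position 6 ('a'): freq=2, skip
  Position 7 ('e'): unique! => answer = 7

7


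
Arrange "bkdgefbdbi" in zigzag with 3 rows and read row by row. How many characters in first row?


Zigzag "bkdgefbdbi" into 3 rows:
Placing characters:
  'b' => row 0
  'k' => row 1
  'd' => row 2
  'g' => row 1
  'e' => row 0
  'f' => row 1
  'b' => row 2
  'd' => row 1
  'b' => row 0
  'i' => row 1
Rows:
  Row 0: "beb"
  Row 1: "kgfdi"
  Row 2: "db"
First row length: 3

3


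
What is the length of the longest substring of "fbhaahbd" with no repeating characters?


Input: "fbhaahbd"
Sliding window (track last position of each char):
  Position 0 ('f'): window [0,0] length 1 -- new best
  Position 1 ('b'): window [0,1] length 2 -- new best
  Position 2 ('h'): window [0,2] length 3 -- new best
  Position 3 ('a'): window [0,3] length 4 -- new best
  Position 4 ('a'): repeat (last at 3), move window start to 4
  Position 4 ('a'): window [4,4] length 1
  Position 5 ('h'): window [4,5] length 2
  Position 6 ('b'): window [4,6] length 3
  Position 7 ('d'): window [4,7] length 4
Longest substring with no repeats: "fbha" with length 4

4


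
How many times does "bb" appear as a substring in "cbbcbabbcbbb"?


Searching for "bb" in "cbbcbabbcbbb"
Scanning each position:
  Position 0: "cb" => no
  Position 1: "bb" => MATCH
  Position 2: "bc" => no
  Position 3: "cb" => no
  Position 4: "ba" => no
  Position 5: "ab" => no
  Position 6: "bb" => MATCH
  Position 7: "bc" => no
  Position 8: "cb" => no
  Position 9: "bb" => MATCH
  Position 10: "bb" => MATCH
Total occurrences: 4

4


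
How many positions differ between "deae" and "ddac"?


Comparing "deae" and "ddac" position by position:
  Position 0: 'd' vs 'd' => same
  Position 1: 'e' vs 'd' => DIFFER
  Position 2: 'a' vs 'a' => same
  Position 3: 'e' vs 'c' => DIFFER
Positions that differ: 2

2


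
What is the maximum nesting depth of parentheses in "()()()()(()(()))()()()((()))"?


Input: "()()()()(()(()))()()()((()))"
Tracking depth:
  Position 0 '(': depth becomes 1
  Position 1 ')': depth becomes 0
  Position 2 '(': depth becomes 1
  Position 3 ')': depth becomes 0
  Position 4 '(': depth becomes 1
  Position 5 ')': depth becomes 0
  Position 6 '(': depth becomes 1
  Position 7 ')': depth becomes 0
  Position 8 '(': depth becomes 1
  Position 9 '(': depth becomes 2
  Position 10 ')': depth becomes 1
  Position 11 '(': depth becomes 2
  Position 12 '(': depth becomes 3
  Position 13 ')': depth becomes 2
  Position 14 ')': depth becomes 1
  Position 15 ')': depth becomes 0
  Position 16 '(': depth becomes 1
  Position 17 ')': depth becomes 0
  Position 18 '(': depth becomes 1
  Position 19 ')': depth becomes 0
  Position 20 '(': depth becomes 1
  Position 21 ')': depth becomes 0
  Position 22 '(': depth becomes 1
  Position 23 '(': depth becomes 2
  Position 24 '(': depth becomes 3
  Position 25 ')': depth becomes 2
  Position 26 ')': depth becomes 1
  Position 27 ')': depth becomes 0
Maximum depth reached: 3

3


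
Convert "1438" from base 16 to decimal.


Input: "1438" in base 16
Positional expansion:
  Digit '1' (value 1) x 16^3 = 4096
  Digit '4' (value 4) x 16^2 = 1024
  Digit '3' (value 3) x 16^1 = 48
  Digit '8' (value 8) x 16^0 = 8
Sum = 5176

5176


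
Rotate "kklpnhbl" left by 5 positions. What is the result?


Input: "kklpnhbl", rotate left by 5
First 5 characters: "kklpn"
Remaining characters: "hbl"
Concatenate remaining + first: "hbl" + "kklpn" = "hblkklpn"

hblkklpn


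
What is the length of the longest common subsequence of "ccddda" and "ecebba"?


LCS of "ccddda" and "ecebba"
DP table:
           e    c    e    b    b    a
      0    0    0    0    0    0    0
  c   0    0    1    1    1    1    1
  c   0    0    1    1    1    1    1
  d   0    0    1    1    1    1    1
  d   0    0    1    1    1    1    1
  d   0    0    1    1    1    1    1
  a   0    0    1    1    1    1    2
LCS length = dp[6][6] = 2

2


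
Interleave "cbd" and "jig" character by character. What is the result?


Interleaving "cbd" and "jig":
  Position 0: 'c' from first, 'j' from second => "cj"
  Position 1: 'b' from first, 'i' from second => "bi"
  Position 2: 'd' from first, 'g' from second => "dg"
Result: cjbidg

cjbidg
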